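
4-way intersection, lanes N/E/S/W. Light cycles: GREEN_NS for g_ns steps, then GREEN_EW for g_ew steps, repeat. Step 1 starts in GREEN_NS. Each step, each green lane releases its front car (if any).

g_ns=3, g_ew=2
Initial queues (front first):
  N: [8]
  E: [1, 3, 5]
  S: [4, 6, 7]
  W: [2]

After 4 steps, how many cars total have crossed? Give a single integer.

Answer: 6

Derivation:
Step 1 [NS]: N:car8-GO,E:wait,S:car4-GO,W:wait | queues: N=0 E=3 S=2 W=1
Step 2 [NS]: N:empty,E:wait,S:car6-GO,W:wait | queues: N=0 E=3 S=1 W=1
Step 3 [NS]: N:empty,E:wait,S:car7-GO,W:wait | queues: N=0 E=3 S=0 W=1
Step 4 [EW]: N:wait,E:car1-GO,S:wait,W:car2-GO | queues: N=0 E=2 S=0 W=0
Cars crossed by step 4: 6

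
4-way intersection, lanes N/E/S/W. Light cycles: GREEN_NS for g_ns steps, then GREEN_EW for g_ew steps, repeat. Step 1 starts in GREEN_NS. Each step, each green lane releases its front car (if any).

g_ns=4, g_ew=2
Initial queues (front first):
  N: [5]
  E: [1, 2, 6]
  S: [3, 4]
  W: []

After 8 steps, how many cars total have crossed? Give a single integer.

Answer: 5

Derivation:
Step 1 [NS]: N:car5-GO,E:wait,S:car3-GO,W:wait | queues: N=0 E=3 S=1 W=0
Step 2 [NS]: N:empty,E:wait,S:car4-GO,W:wait | queues: N=0 E=3 S=0 W=0
Step 3 [NS]: N:empty,E:wait,S:empty,W:wait | queues: N=0 E=3 S=0 W=0
Step 4 [NS]: N:empty,E:wait,S:empty,W:wait | queues: N=0 E=3 S=0 W=0
Step 5 [EW]: N:wait,E:car1-GO,S:wait,W:empty | queues: N=0 E=2 S=0 W=0
Step 6 [EW]: N:wait,E:car2-GO,S:wait,W:empty | queues: N=0 E=1 S=0 W=0
Step 7 [NS]: N:empty,E:wait,S:empty,W:wait | queues: N=0 E=1 S=0 W=0
Step 8 [NS]: N:empty,E:wait,S:empty,W:wait | queues: N=0 E=1 S=0 W=0
Cars crossed by step 8: 5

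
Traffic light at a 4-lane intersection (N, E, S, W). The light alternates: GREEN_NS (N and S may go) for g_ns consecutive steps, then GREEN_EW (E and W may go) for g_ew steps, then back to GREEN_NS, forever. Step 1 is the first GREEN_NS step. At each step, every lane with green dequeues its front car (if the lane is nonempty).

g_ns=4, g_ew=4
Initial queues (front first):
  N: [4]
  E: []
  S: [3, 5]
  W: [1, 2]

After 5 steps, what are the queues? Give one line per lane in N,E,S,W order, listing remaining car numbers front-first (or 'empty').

Step 1 [NS]: N:car4-GO,E:wait,S:car3-GO,W:wait | queues: N=0 E=0 S=1 W=2
Step 2 [NS]: N:empty,E:wait,S:car5-GO,W:wait | queues: N=0 E=0 S=0 W=2
Step 3 [NS]: N:empty,E:wait,S:empty,W:wait | queues: N=0 E=0 S=0 W=2
Step 4 [NS]: N:empty,E:wait,S:empty,W:wait | queues: N=0 E=0 S=0 W=2
Step 5 [EW]: N:wait,E:empty,S:wait,W:car1-GO | queues: N=0 E=0 S=0 W=1

N: empty
E: empty
S: empty
W: 2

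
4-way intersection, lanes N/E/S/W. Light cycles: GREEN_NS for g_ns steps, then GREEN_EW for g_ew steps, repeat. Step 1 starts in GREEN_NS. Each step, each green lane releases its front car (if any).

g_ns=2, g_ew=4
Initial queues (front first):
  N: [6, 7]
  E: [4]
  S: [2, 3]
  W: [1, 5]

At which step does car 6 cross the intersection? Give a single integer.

Step 1 [NS]: N:car6-GO,E:wait,S:car2-GO,W:wait | queues: N=1 E=1 S=1 W=2
Step 2 [NS]: N:car7-GO,E:wait,S:car3-GO,W:wait | queues: N=0 E=1 S=0 W=2
Step 3 [EW]: N:wait,E:car4-GO,S:wait,W:car1-GO | queues: N=0 E=0 S=0 W=1
Step 4 [EW]: N:wait,E:empty,S:wait,W:car5-GO | queues: N=0 E=0 S=0 W=0
Car 6 crosses at step 1

1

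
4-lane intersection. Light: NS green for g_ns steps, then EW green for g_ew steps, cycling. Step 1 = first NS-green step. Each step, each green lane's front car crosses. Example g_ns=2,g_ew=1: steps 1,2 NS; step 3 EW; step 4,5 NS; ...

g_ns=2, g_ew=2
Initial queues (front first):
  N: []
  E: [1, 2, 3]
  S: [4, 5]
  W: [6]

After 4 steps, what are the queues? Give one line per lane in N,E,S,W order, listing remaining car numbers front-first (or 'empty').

Step 1 [NS]: N:empty,E:wait,S:car4-GO,W:wait | queues: N=0 E=3 S=1 W=1
Step 2 [NS]: N:empty,E:wait,S:car5-GO,W:wait | queues: N=0 E=3 S=0 W=1
Step 3 [EW]: N:wait,E:car1-GO,S:wait,W:car6-GO | queues: N=0 E=2 S=0 W=0
Step 4 [EW]: N:wait,E:car2-GO,S:wait,W:empty | queues: N=0 E=1 S=0 W=0

N: empty
E: 3
S: empty
W: empty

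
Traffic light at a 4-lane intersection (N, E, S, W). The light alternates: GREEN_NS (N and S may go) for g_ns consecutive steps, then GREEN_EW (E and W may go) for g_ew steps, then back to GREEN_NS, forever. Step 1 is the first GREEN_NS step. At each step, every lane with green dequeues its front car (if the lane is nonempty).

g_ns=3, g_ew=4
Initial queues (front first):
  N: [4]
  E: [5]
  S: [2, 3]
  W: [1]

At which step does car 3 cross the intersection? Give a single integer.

Step 1 [NS]: N:car4-GO,E:wait,S:car2-GO,W:wait | queues: N=0 E=1 S=1 W=1
Step 2 [NS]: N:empty,E:wait,S:car3-GO,W:wait | queues: N=0 E=1 S=0 W=1
Step 3 [NS]: N:empty,E:wait,S:empty,W:wait | queues: N=0 E=1 S=0 W=1
Step 4 [EW]: N:wait,E:car5-GO,S:wait,W:car1-GO | queues: N=0 E=0 S=0 W=0
Car 3 crosses at step 2

2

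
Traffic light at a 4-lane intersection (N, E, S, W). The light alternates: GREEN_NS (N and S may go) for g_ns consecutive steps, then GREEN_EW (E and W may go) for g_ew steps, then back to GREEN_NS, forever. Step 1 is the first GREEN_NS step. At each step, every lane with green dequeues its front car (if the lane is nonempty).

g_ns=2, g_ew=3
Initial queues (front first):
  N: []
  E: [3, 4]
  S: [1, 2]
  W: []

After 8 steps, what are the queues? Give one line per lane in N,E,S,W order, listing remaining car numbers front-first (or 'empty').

Step 1 [NS]: N:empty,E:wait,S:car1-GO,W:wait | queues: N=0 E=2 S=1 W=0
Step 2 [NS]: N:empty,E:wait,S:car2-GO,W:wait | queues: N=0 E=2 S=0 W=0
Step 3 [EW]: N:wait,E:car3-GO,S:wait,W:empty | queues: N=0 E=1 S=0 W=0
Step 4 [EW]: N:wait,E:car4-GO,S:wait,W:empty | queues: N=0 E=0 S=0 W=0

N: empty
E: empty
S: empty
W: empty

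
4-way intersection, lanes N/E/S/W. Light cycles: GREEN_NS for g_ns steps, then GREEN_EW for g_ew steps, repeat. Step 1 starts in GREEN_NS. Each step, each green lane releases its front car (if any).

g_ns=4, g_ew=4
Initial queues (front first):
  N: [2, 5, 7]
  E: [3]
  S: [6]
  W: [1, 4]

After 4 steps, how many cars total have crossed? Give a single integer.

Step 1 [NS]: N:car2-GO,E:wait,S:car6-GO,W:wait | queues: N=2 E=1 S=0 W=2
Step 2 [NS]: N:car5-GO,E:wait,S:empty,W:wait | queues: N=1 E=1 S=0 W=2
Step 3 [NS]: N:car7-GO,E:wait,S:empty,W:wait | queues: N=0 E=1 S=0 W=2
Step 4 [NS]: N:empty,E:wait,S:empty,W:wait | queues: N=0 E=1 S=0 W=2
Cars crossed by step 4: 4

Answer: 4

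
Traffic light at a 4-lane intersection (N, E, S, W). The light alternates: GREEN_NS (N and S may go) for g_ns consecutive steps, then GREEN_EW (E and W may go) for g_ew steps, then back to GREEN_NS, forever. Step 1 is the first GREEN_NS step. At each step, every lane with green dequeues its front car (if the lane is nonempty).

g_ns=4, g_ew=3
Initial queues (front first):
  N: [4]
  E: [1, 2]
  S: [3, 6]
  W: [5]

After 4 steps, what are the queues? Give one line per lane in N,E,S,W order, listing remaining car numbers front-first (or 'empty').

Step 1 [NS]: N:car4-GO,E:wait,S:car3-GO,W:wait | queues: N=0 E=2 S=1 W=1
Step 2 [NS]: N:empty,E:wait,S:car6-GO,W:wait | queues: N=0 E=2 S=0 W=1
Step 3 [NS]: N:empty,E:wait,S:empty,W:wait | queues: N=0 E=2 S=0 W=1
Step 4 [NS]: N:empty,E:wait,S:empty,W:wait | queues: N=0 E=2 S=0 W=1

N: empty
E: 1 2
S: empty
W: 5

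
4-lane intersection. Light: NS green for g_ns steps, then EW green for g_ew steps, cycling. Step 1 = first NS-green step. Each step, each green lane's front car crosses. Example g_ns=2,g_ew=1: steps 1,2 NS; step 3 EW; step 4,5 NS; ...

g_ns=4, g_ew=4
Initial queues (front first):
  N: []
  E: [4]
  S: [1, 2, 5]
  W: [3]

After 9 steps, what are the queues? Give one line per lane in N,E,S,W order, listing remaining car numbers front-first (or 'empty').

Step 1 [NS]: N:empty,E:wait,S:car1-GO,W:wait | queues: N=0 E=1 S=2 W=1
Step 2 [NS]: N:empty,E:wait,S:car2-GO,W:wait | queues: N=0 E=1 S=1 W=1
Step 3 [NS]: N:empty,E:wait,S:car5-GO,W:wait | queues: N=0 E=1 S=0 W=1
Step 4 [NS]: N:empty,E:wait,S:empty,W:wait | queues: N=0 E=1 S=0 W=1
Step 5 [EW]: N:wait,E:car4-GO,S:wait,W:car3-GO | queues: N=0 E=0 S=0 W=0

N: empty
E: empty
S: empty
W: empty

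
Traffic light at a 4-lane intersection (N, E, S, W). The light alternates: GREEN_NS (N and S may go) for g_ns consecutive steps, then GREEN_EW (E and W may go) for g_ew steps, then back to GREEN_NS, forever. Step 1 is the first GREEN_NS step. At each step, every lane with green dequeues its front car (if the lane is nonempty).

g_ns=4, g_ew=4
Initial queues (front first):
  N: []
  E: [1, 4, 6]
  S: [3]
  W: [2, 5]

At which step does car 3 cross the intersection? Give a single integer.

Step 1 [NS]: N:empty,E:wait,S:car3-GO,W:wait | queues: N=0 E=3 S=0 W=2
Step 2 [NS]: N:empty,E:wait,S:empty,W:wait | queues: N=0 E=3 S=0 W=2
Step 3 [NS]: N:empty,E:wait,S:empty,W:wait | queues: N=0 E=3 S=0 W=2
Step 4 [NS]: N:empty,E:wait,S:empty,W:wait | queues: N=0 E=3 S=0 W=2
Step 5 [EW]: N:wait,E:car1-GO,S:wait,W:car2-GO | queues: N=0 E=2 S=0 W=1
Step 6 [EW]: N:wait,E:car4-GO,S:wait,W:car5-GO | queues: N=0 E=1 S=0 W=0
Step 7 [EW]: N:wait,E:car6-GO,S:wait,W:empty | queues: N=0 E=0 S=0 W=0
Car 3 crosses at step 1

1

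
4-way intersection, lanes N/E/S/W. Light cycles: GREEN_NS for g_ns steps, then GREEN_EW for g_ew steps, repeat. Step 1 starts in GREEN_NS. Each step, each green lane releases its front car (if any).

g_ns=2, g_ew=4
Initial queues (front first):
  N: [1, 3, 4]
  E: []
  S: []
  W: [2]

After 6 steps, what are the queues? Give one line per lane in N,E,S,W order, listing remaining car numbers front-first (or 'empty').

Step 1 [NS]: N:car1-GO,E:wait,S:empty,W:wait | queues: N=2 E=0 S=0 W=1
Step 2 [NS]: N:car3-GO,E:wait,S:empty,W:wait | queues: N=1 E=0 S=0 W=1
Step 3 [EW]: N:wait,E:empty,S:wait,W:car2-GO | queues: N=1 E=0 S=0 W=0
Step 4 [EW]: N:wait,E:empty,S:wait,W:empty | queues: N=1 E=0 S=0 W=0
Step 5 [EW]: N:wait,E:empty,S:wait,W:empty | queues: N=1 E=0 S=0 W=0
Step 6 [EW]: N:wait,E:empty,S:wait,W:empty | queues: N=1 E=0 S=0 W=0

N: 4
E: empty
S: empty
W: empty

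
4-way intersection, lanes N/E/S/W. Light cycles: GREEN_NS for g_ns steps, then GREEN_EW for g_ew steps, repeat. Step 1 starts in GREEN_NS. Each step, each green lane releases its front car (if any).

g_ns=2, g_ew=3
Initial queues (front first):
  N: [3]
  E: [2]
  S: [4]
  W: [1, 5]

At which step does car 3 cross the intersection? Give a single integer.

Step 1 [NS]: N:car3-GO,E:wait,S:car4-GO,W:wait | queues: N=0 E=1 S=0 W=2
Step 2 [NS]: N:empty,E:wait,S:empty,W:wait | queues: N=0 E=1 S=0 W=2
Step 3 [EW]: N:wait,E:car2-GO,S:wait,W:car1-GO | queues: N=0 E=0 S=0 W=1
Step 4 [EW]: N:wait,E:empty,S:wait,W:car5-GO | queues: N=0 E=0 S=0 W=0
Car 3 crosses at step 1

1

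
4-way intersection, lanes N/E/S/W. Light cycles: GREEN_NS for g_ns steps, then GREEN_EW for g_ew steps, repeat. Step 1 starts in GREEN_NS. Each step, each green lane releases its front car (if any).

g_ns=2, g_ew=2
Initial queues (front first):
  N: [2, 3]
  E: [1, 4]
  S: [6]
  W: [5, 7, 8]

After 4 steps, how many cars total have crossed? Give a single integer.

Step 1 [NS]: N:car2-GO,E:wait,S:car6-GO,W:wait | queues: N=1 E=2 S=0 W=3
Step 2 [NS]: N:car3-GO,E:wait,S:empty,W:wait | queues: N=0 E=2 S=0 W=3
Step 3 [EW]: N:wait,E:car1-GO,S:wait,W:car5-GO | queues: N=0 E=1 S=0 W=2
Step 4 [EW]: N:wait,E:car4-GO,S:wait,W:car7-GO | queues: N=0 E=0 S=0 W=1
Cars crossed by step 4: 7

Answer: 7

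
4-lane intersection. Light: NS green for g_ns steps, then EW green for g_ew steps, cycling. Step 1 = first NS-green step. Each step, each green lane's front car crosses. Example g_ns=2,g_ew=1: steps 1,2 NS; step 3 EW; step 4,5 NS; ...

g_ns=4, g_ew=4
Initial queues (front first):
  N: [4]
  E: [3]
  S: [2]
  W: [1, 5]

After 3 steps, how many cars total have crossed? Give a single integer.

Answer: 2

Derivation:
Step 1 [NS]: N:car4-GO,E:wait,S:car2-GO,W:wait | queues: N=0 E=1 S=0 W=2
Step 2 [NS]: N:empty,E:wait,S:empty,W:wait | queues: N=0 E=1 S=0 W=2
Step 3 [NS]: N:empty,E:wait,S:empty,W:wait | queues: N=0 E=1 S=0 W=2
Cars crossed by step 3: 2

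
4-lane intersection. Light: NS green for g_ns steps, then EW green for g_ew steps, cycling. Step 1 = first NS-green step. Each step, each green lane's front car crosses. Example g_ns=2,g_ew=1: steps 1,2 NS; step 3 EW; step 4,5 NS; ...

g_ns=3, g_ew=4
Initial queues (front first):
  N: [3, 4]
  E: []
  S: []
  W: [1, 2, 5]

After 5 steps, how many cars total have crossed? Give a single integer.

Step 1 [NS]: N:car3-GO,E:wait,S:empty,W:wait | queues: N=1 E=0 S=0 W=3
Step 2 [NS]: N:car4-GO,E:wait,S:empty,W:wait | queues: N=0 E=0 S=0 W=3
Step 3 [NS]: N:empty,E:wait,S:empty,W:wait | queues: N=0 E=0 S=0 W=3
Step 4 [EW]: N:wait,E:empty,S:wait,W:car1-GO | queues: N=0 E=0 S=0 W=2
Step 5 [EW]: N:wait,E:empty,S:wait,W:car2-GO | queues: N=0 E=0 S=0 W=1
Cars crossed by step 5: 4

Answer: 4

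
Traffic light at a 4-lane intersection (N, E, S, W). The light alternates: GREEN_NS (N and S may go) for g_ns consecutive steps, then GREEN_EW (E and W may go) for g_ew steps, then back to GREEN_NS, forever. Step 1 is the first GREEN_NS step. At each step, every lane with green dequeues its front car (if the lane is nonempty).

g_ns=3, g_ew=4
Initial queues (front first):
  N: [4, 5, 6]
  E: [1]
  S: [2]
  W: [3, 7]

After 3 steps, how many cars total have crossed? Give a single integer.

Step 1 [NS]: N:car4-GO,E:wait,S:car2-GO,W:wait | queues: N=2 E=1 S=0 W=2
Step 2 [NS]: N:car5-GO,E:wait,S:empty,W:wait | queues: N=1 E=1 S=0 W=2
Step 3 [NS]: N:car6-GO,E:wait,S:empty,W:wait | queues: N=0 E=1 S=0 W=2
Cars crossed by step 3: 4

Answer: 4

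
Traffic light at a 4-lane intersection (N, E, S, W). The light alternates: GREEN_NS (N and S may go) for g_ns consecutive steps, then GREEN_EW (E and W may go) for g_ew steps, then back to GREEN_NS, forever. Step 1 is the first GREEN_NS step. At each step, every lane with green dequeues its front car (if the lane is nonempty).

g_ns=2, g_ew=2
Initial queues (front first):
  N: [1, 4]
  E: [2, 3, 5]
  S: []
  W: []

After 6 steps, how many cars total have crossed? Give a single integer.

Step 1 [NS]: N:car1-GO,E:wait,S:empty,W:wait | queues: N=1 E=3 S=0 W=0
Step 2 [NS]: N:car4-GO,E:wait,S:empty,W:wait | queues: N=0 E=3 S=0 W=0
Step 3 [EW]: N:wait,E:car2-GO,S:wait,W:empty | queues: N=0 E=2 S=0 W=0
Step 4 [EW]: N:wait,E:car3-GO,S:wait,W:empty | queues: N=0 E=1 S=0 W=0
Step 5 [NS]: N:empty,E:wait,S:empty,W:wait | queues: N=0 E=1 S=0 W=0
Step 6 [NS]: N:empty,E:wait,S:empty,W:wait | queues: N=0 E=1 S=0 W=0
Cars crossed by step 6: 4

Answer: 4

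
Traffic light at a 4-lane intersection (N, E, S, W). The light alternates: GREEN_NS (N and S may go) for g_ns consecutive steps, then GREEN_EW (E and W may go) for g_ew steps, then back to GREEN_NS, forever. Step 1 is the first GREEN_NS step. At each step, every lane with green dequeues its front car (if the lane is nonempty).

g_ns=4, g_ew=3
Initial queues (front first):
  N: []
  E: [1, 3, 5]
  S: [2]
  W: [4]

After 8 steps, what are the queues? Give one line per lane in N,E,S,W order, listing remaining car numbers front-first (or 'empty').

Step 1 [NS]: N:empty,E:wait,S:car2-GO,W:wait | queues: N=0 E=3 S=0 W=1
Step 2 [NS]: N:empty,E:wait,S:empty,W:wait | queues: N=0 E=3 S=0 W=1
Step 3 [NS]: N:empty,E:wait,S:empty,W:wait | queues: N=0 E=3 S=0 W=1
Step 4 [NS]: N:empty,E:wait,S:empty,W:wait | queues: N=0 E=3 S=0 W=1
Step 5 [EW]: N:wait,E:car1-GO,S:wait,W:car4-GO | queues: N=0 E=2 S=0 W=0
Step 6 [EW]: N:wait,E:car3-GO,S:wait,W:empty | queues: N=0 E=1 S=0 W=0
Step 7 [EW]: N:wait,E:car5-GO,S:wait,W:empty | queues: N=0 E=0 S=0 W=0

N: empty
E: empty
S: empty
W: empty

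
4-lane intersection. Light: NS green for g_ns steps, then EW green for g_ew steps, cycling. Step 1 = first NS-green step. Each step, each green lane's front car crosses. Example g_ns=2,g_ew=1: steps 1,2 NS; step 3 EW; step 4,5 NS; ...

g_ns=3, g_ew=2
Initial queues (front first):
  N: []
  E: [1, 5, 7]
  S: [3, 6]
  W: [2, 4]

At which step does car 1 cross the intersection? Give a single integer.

Step 1 [NS]: N:empty,E:wait,S:car3-GO,W:wait | queues: N=0 E=3 S=1 W=2
Step 2 [NS]: N:empty,E:wait,S:car6-GO,W:wait | queues: N=0 E=3 S=0 W=2
Step 3 [NS]: N:empty,E:wait,S:empty,W:wait | queues: N=0 E=3 S=0 W=2
Step 4 [EW]: N:wait,E:car1-GO,S:wait,W:car2-GO | queues: N=0 E=2 S=0 W=1
Step 5 [EW]: N:wait,E:car5-GO,S:wait,W:car4-GO | queues: N=0 E=1 S=0 W=0
Step 6 [NS]: N:empty,E:wait,S:empty,W:wait | queues: N=0 E=1 S=0 W=0
Step 7 [NS]: N:empty,E:wait,S:empty,W:wait | queues: N=0 E=1 S=0 W=0
Step 8 [NS]: N:empty,E:wait,S:empty,W:wait | queues: N=0 E=1 S=0 W=0
Step 9 [EW]: N:wait,E:car7-GO,S:wait,W:empty | queues: N=0 E=0 S=0 W=0
Car 1 crosses at step 4

4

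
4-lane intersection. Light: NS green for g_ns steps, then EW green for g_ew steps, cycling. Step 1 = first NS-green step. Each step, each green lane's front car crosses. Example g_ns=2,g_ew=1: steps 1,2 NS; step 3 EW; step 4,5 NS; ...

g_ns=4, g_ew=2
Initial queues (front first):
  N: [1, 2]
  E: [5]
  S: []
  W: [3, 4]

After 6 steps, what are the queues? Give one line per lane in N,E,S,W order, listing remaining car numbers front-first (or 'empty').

Step 1 [NS]: N:car1-GO,E:wait,S:empty,W:wait | queues: N=1 E=1 S=0 W=2
Step 2 [NS]: N:car2-GO,E:wait,S:empty,W:wait | queues: N=0 E=1 S=0 W=2
Step 3 [NS]: N:empty,E:wait,S:empty,W:wait | queues: N=0 E=1 S=0 W=2
Step 4 [NS]: N:empty,E:wait,S:empty,W:wait | queues: N=0 E=1 S=0 W=2
Step 5 [EW]: N:wait,E:car5-GO,S:wait,W:car3-GO | queues: N=0 E=0 S=0 W=1
Step 6 [EW]: N:wait,E:empty,S:wait,W:car4-GO | queues: N=0 E=0 S=0 W=0

N: empty
E: empty
S: empty
W: empty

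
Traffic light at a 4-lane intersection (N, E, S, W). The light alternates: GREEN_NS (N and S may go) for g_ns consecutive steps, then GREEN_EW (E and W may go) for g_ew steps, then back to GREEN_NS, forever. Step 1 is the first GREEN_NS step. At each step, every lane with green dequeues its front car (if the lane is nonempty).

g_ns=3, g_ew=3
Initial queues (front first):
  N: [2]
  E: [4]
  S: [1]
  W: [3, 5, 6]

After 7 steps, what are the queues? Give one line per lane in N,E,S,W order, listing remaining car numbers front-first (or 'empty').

Step 1 [NS]: N:car2-GO,E:wait,S:car1-GO,W:wait | queues: N=0 E=1 S=0 W=3
Step 2 [NS]: N:empty,E:wait,S:empty,W:wait | queues: N=0 E=1 S=0 W=3
Step 3 [NS]: N:empty,E:wait,S:empty,W:wait | queues: N=0 E=1 S=0 W=3
Step 4 [EW]: N:wait,E:car4-GO,S:wait,W:car3-GO | queues: N=0 E=0 S=0 W=2
Step 5 [EW]: N:wait,E:empty,S:wait,W:car5-GO | queues: N=0 E=0 S=0 W=1
Step 6 [EW]: N:wait,E:empty,S:wait,W:car6-GO | queues: N=0 E=0 S=0 W=0

N: empty
E: empty
S: empty
W: empty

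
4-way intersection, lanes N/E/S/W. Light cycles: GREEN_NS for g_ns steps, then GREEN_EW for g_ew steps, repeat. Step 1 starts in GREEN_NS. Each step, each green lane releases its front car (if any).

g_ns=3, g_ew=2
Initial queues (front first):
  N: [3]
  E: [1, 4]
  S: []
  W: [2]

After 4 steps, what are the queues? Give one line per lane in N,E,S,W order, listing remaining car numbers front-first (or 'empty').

Step 1 [NS]: N:car3-GO,E:wait,S:empty,W:wait | queues: N=0 E=2 S=0 W=1
Step 2 [NS]: N:empty,E:wait,S:empty,W:wait | queues: N=0 E=2 S=0 W=1
Step 3 [NS]: N:empty,E:wait,S:empty,W:wait | queues: N=0 E=2 S=0 W=1
Step 4 [EW]: N:wait,E:car1-GO,S:wait,W:car2-GO | queues: N=0 E=1 S=0 W=0

N: empty
E: 4
S: empty
W: empty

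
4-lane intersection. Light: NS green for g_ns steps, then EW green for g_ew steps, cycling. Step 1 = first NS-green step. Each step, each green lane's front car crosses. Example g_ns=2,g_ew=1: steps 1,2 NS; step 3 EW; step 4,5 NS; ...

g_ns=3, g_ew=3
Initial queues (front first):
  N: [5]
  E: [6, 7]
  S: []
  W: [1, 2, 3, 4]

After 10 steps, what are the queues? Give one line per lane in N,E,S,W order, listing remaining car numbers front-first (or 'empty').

Step 1 [NS]: N:car5-GO,E:wait,S:empty,W:wait | queues: N=0 E=2 S=0 W=4
Step 2 [NS]: N:empty,E:wait,S:empty,W:wait | queues: N=0 E=2 S=0 W=4
Step 3 [NS]: N:empty,E:wait,S:empty,W:wait | queues: N=0 E=2 S=0 W=4
Step 4 [EW]: N:wait,E:car6-GO,S:wait,W:car1-GO | queues: N=0 E=1 S=0 W=3
Step 5 [EW]: N:wait,E:car7-GO,S:wait,W:car2-GO | queues: N=0 E=0 S=0 W=2
Step 6 [EW]: N:wait,E:empty,S:wait,W:car3-GO | queues: N=0 E=0 S=0 W=1
Step 7 [NS]: N:empty,E:wait,S:empty,W:wait | queues: N=0 E=0 S=0 W=1
Step 8 [NS]: N:empty,E:wait,S:empty,W:wait | queues: N=0 E=0 S=0 W=1
Step 9 [NS]: N:empty,E:wait,S:empty,W:wait | queues: N=0 E=0 S=0 W=1
Step 10 [EW]: N:wait,E:empty,S:wait,W:car4-GO | queues: N=0 E=0 S=0 W=0

N: empty
E: empty
S: empty
W: empty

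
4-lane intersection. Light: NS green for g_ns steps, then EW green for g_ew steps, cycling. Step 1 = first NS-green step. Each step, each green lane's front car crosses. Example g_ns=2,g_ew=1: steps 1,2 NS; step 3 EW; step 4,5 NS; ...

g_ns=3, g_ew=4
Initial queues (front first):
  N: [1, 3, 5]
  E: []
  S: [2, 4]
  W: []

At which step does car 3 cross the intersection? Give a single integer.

Step 1 [NS]: N:car1-GO,E:wait,S:car2-GO,W:wait | queues: N=2 E=0 S=1 W=0
Step 2 [NS]: N:car3-GO,E:wait,S:car4-GO,W:wait | queues: N=1 E=0 S=0 W=0
Step 3 [NS]: N:car5-GO,E:wait,S:empty,W:wait | queues: N=0 E=0 S=0 W=0
Car 3 crosses at step 2

2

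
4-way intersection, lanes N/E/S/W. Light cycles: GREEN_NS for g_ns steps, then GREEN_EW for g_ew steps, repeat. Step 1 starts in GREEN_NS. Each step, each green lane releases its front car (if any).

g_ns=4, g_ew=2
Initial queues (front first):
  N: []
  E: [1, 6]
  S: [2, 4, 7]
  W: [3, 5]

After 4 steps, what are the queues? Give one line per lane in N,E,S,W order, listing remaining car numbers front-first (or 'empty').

Step 1 [NS]: N:empty,E:wait,S:car2-GO,W:wait | queues: N=0 E=2 S=2 W=2
Step 2 [NS]: N:empty,E:wait,S:car4-GO,W:wait | queues: N=0 E=2 S=1 W=2
Step 3 [NS]: N:empty,E:wait,S:car7-GO,W:wait | queues: N=0 E=2 S=0 W=2
Step 4 [NS]: N:empty,E:wait,S:empty,W:wait | queues: N=0 E=2 S=0 W=2

N: empty
E: 1 6
S: empty
W: 3 5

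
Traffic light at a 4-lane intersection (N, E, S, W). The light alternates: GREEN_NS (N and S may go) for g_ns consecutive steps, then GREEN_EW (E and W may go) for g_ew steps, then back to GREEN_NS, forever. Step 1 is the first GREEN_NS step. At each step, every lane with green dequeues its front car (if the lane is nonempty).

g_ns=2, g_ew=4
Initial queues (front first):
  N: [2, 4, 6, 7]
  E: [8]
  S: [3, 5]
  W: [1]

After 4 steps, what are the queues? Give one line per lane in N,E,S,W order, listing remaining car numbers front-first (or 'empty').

Step 1 [NS]: N:car2-GO,E:wait,S:car3-GO,W:wait | queues: N=3 E=1 S=1 W=1
Step 2 [NS]: N:car4-GO,E:wait,S:car5-GO,W:wait | queues: N=2 E=1 S=0 W=1
Step 3 [EW]: N:wait,E:car8-GO,S:wait,W:car1-GO | queues: N=2 E=0 S=0 W=0
Step 4 [EW]: N:wait,E:empty,S:wait,W:empty | queues: N=2 E=0 S=0 W=0

N: 6 7
E: empty
S: empty
W: empty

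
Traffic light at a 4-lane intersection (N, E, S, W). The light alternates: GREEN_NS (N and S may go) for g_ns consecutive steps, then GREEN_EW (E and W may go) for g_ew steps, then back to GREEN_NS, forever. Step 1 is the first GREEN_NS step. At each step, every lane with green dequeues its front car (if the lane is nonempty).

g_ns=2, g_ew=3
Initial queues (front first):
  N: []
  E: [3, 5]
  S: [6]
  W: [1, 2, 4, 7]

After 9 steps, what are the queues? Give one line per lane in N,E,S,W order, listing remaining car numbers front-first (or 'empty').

Step 1 [NS]: N:empty,E:wait,S:car6-GO,W:wait | queues: N=0 E=2 S=0 W=4
Step 2 [NS]: N:empty,E:wait,S:empty,W:wait | queues: N=0 E=2 S=0 W=4
Step 3 [EW]: N:wait,E:car3-GO,S:wait,W:car1-GO | queues: N=0 E=1 S=0 W=3
Step 4 [EW]: N:wait,E:car5-GO,S:wait,W:car2-GO | queues: N=0 E=0 S=0 W=2
Step 5 [EW]: N:wait,E:empty,S:wait,W:car4-GO | queues: N=0 E=0 S=0 W=1
Step 6 [NS]: N:empty,E:wait,S:empty,W:wait | queues: N=0 E=0 S=0 W=1
Step 7 [NS]: N:empty,E:wait,S:empty,W:wait | queues: N=0 E=0 S=0 W=1
Step 8 [EW]: N:wait,E:empty,S:wait,W:car7-GO | queues: N=0 E=0 S=0 W=0

N: empty
E: empty
S: empty
W: empty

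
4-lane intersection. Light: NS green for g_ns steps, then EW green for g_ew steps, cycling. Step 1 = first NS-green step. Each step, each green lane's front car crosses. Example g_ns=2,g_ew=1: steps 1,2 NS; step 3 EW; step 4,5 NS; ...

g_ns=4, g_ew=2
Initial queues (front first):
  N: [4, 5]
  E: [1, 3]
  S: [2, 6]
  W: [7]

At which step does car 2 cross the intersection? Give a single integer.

Step 1 [NS]: N:car4-GO,E:wait,S:car2-GO,W:wait | queues: N=1 E=2 S=1 W=1
Step 2 [NS]: N:car5-GO,E:wait,S:car6-GO,W:wait | queues: N=0 E=2 S=0 W=1
Step 3 [NS]: N:empty,E:wait,S:empty,W:wait | queues: N=0 E=2 S=0 W=1
Step 4 [NS]: N:empty,E:wait,S:empty,W:wait | queues: N=0 E=2 S=0 W=1
Step 5 [EW]: N:wait,E:car1-GO,S:wait,W:car7-GO | queues: N=0 E=1 S=0 W=0
Step 6 [EW]: N:wait,E:car3-GO,S:wait,W:empty | queues: N=0 E=0 S=0 W=0
Car 2 crosses at step 1

1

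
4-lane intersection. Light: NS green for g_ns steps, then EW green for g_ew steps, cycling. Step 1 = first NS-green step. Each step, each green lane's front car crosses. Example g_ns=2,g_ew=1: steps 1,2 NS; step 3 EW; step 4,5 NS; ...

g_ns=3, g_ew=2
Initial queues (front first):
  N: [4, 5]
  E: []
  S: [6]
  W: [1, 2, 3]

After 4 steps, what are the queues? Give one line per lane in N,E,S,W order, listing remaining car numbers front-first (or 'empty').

Step 1 [NS]: N:car4-GO,E:wait,S:car6-GO,W:wait | queues: N=1 E=0 S=0 W=3
Step 2 [NS]: N:car5-GO,E:wait,S:empty,W:wait | queues: N=0 E=0 S=0 W=3
Step 3 [NS]: N:empty,E:wait,S:empty,W:wait | queues: N=0 E=0 S=0 W=3
Step 4 [EW]: N:wait,E:empty,S:wait,W:car1-GO | queues: N=0 E=0 S=0 W=2

N: empty
E: empty
S: empty
W: 2 3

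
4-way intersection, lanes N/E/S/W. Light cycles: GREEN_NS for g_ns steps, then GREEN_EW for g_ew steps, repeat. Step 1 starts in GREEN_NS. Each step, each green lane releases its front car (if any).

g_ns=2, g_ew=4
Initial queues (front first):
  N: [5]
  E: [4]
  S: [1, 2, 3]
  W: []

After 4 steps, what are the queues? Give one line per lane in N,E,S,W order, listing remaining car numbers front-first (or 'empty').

Step 1 [NS]: N:car5-GO,E:wait,S:car1-GO,W:wait | queues: N=0 E=1 S=2 W=0
Step 2 [NS]: N:empty,E:wait,S:car2-GO,W:wait | queues: N=0 E=1 S=1 W=0
Step 3 [EW]: N:wait,E:car4-GO,S:wait,W:empty | queues: N=0 E=0 S=1 W=0
Step 4 [EW]: N:wait,E:empty,S:wait,W:empty | queues: N=0 E=0 S=1 W=0

N: empty
E: empty
S: 3
W: empty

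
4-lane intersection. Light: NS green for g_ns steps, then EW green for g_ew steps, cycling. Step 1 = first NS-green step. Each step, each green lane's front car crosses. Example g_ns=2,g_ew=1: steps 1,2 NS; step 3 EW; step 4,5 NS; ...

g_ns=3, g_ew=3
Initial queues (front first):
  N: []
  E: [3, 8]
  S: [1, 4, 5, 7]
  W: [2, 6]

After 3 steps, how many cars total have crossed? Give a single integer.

Step 1 [NS]: N:empty,E:wait,S:car1-GO,W:wait | queues: N=0 E=2 S=3 W=2
Step 2 [NS]: N:empty,E:wait,S:car4-GO,W:wait | queues: N=0 E=2 S=2 W=2
Step 3 [NS]: N:empty,E:wait,S:car5-GO,W:wait | queues: N=0 E=2 S=1 W=2
Cars crossed by step 3: 3

Answer: 3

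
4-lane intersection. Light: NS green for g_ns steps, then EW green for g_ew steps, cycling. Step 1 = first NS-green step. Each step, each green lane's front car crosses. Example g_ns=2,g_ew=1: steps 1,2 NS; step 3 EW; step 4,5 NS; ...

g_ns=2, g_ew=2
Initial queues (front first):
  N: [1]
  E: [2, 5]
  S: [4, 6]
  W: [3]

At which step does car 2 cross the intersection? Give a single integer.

Step 1 [NS]: N:car1-GO,E:wait,S:car4-GO,W:wait | queues: N=0 E=2 S=1 W=1
Step 2 [NS]: N:empty,E:wait,S:car6-GO,W:wait | queues: N=0 E=2 S=0 W=1
Step 3 [EW]: N:wait,E:car2-GO,S:wait,W:car3-GO | queues: N=0 E=1 S=0 W=0
Step 4 [EW]: N:wait,E:car5-GO,S:wait,W:empty | queues: N=0 E=0 S=0 W=0
Car 2 crosses at step 3

3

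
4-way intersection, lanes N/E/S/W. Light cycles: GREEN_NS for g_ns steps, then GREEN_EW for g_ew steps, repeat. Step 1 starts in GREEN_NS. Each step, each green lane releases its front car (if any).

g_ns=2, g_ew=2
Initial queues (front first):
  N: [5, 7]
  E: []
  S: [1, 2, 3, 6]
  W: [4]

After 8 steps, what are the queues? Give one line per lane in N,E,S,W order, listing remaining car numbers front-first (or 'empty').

Step 1 [NS]: N:car5-GO,E:wait,S:car1-GO,W:wait | queues: N=1 E=0 S=3 W=1
Step 2 [NS]: N:car7-GO,E:wait,S:car2-GO,W:wait | queues: N=0 E=0 S=2 W=1
Step 3 [EW]: N:wait,E:empty,S:wait,W:car4-GO | queues: N=0 E=0 S=2 W=0
Step 4 [EW]: N:wait,E:empty,S:wait,W:empty | queues: N=0 E=0 S=2 W=0
Step 5 [NS]: N:empty,E:wait,S:car3-GO,W:wait | queues: N=0 E=0 S=1 W=0
Step 6 [NS]: N:empty,E:wait,S:car6-GO,W:wait | queues: N=0 E=0 S=0 W=0

N: empty
E: empty
S: empty
W: empty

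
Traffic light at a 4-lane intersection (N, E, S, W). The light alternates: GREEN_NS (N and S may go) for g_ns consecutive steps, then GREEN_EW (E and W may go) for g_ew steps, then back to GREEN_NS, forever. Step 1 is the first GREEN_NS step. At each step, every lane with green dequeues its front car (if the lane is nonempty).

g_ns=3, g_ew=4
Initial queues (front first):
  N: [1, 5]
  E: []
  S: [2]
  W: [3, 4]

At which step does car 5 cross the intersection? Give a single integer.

Step 1 [NS]: N:car1-GO,E:wait,S:car2-GO,W:wait | queues: N=1 E=0 S=0 W=2
Step 2 [NS]: N:car5-GO,E:wait,S:empty,W:wait | queues: N=0 E=0 S=0 W=2
Step 3 [NS]: N:empty,E:wait,S:empty,W:wait | queues: N=0 E=0 S=0 W=2
Step 4 [EW]: N:wait,E:empty,S:wait,W:car3-GO | queues: N=0 E=0 S=0 W=1
Step 5 [EW]: N:wait,E:empty,S:wait,W:car4-GO | queues: N=0 E=0 S=0 W=0
Car 5 crosses at step 2

2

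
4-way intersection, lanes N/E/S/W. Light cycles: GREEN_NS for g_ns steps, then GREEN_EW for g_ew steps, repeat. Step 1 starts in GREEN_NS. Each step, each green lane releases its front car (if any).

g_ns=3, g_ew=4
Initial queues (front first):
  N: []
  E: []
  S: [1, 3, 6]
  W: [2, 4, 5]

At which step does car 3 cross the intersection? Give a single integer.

Step 1 [NS]: N:empty,E:wait,S:car1-GO,W:wait | queues: N=0 E=0 S=2 W=3
Step 2 [NS]: N:empty,E:wait,S:car3-GO,W:wait | queues: N=0 E=0 S=1 W=3
Step 3 [NS]: N:empty,E:wait,S:car6-GO,W:wait | queues: N=0 E=0 S=0 W=3
Step 4 [EW]: N:wait,E:empty,S:wait,W:car2-GO | queues: N=0 E=0 S=0 W=2
Step 5 [EW]: N:wait,E:empty,S:wait,W:car4-GO | queues: N=0 E=0 S=0 W=1
Step 6 [EW]: N:wait,E:empty,S:wait,W:car5-GO | queues: N=0 E=0 S=0 W=0
Car 3 crosses at step 2

2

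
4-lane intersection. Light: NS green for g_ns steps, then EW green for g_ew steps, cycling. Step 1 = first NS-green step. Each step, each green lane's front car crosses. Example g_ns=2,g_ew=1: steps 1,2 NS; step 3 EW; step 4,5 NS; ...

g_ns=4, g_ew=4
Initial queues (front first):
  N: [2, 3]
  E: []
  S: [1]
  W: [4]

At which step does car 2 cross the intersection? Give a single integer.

Step 1 [NS]: N:car2-GO,E:wait,S:car1-GO,W:wait | queues: N=1 E=0 S=0 W=1
Step 2 [NS]: N:car3-GO,E:wait,S:empty,W:wait | queues: N=0 E=0 S=0 W=1
Step 3 [NS]: N:empty,E:wait,S:empty,W:wait | queues: N=0 E=0 S=0 W=1
Step 4 [NS]: N:empty,E:wait,S:empty,W:wait | queues: N=0 E=0 S=0 W=1
Step 5 [EW]: N:wait,E:empty,S:wait,W:car4-GO | queues: N=0 E=0 S=0 W=0
Car 2 crosses at step 1

1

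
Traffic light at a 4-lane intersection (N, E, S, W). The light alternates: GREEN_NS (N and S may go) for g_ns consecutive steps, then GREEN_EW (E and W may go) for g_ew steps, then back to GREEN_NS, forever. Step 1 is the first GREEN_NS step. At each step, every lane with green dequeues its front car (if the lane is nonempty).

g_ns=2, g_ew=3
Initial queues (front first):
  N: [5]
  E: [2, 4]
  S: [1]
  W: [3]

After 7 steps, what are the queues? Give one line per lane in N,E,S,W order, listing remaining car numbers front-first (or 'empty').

Step 1 [NS]: N:car5-GO,E:wait,S:car1-GO,W:wait | queues: N=0 E=2 S=0 W=1
Step 2 [NS]: N:empty,E:wait,S:empty,W:wait | queues: N=0 E=2 S=0 W=1
Step 3 [EW]: N:wait,E:car2-GO,S:wait,W:car3-GO | queues: N=0 E=1 S=0 W=0
Step 4 [EW]: N:wait,E:car4-GO,S:wait,W:empty | queues: N=0 E=0 S=0 W=0

N: empty
E: empty
S: empty
W: empty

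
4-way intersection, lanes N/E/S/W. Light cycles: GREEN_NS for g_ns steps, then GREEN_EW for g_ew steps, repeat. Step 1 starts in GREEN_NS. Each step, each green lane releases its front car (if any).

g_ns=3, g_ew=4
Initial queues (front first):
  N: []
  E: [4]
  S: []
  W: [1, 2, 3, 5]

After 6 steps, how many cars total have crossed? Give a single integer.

Step 1 [NS]: N:empty,E:wait,S:empty,W:wait | queues: N=0 E=1 S=0 W=4
Step 2 [NS]: N:empty,E:wait,S:empty,W:wait | queues: N=0 E=1 S=0 W=4
Step 3 [NS]: N:empty,E:wait,S:empty,W:wait | queues: N=0 E=1 S=0 W=4
Step 4 [EW]: N:wait,E:car4-GO,S:wait,W:car1-GO | queues: N=0 E=0 S=0 W=3
Step 5 [EW]: N:wait,E:empty,S:wait,W:car2-GO | queues: N=0 E=0 S=0 W=2
Step 6 [EW]: N:wait,E:empty,S:wait,W:car3-GO | queues: N=0 E=0 S=0 W=1
Cars crossed by step 6: 4

Answer: 4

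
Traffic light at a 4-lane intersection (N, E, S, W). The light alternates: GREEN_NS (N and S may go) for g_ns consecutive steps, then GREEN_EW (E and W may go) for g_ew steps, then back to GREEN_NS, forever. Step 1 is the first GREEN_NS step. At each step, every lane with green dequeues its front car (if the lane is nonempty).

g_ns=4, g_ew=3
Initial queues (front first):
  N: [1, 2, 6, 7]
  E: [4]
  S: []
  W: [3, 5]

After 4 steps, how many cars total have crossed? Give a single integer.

Answer: 4

Derivation:
Step 1 [NS]: N:car1-GO,E:wait,S:empty,W:wait | queues: N=3 E=1 S=0 W=2
Step 2 [NS]: N:car2-GO,E:wait,S:empty,W:wait | queues: N=2 E=1 S=0 W=2
Step 3 [NS]: N:car6-GO,E:wait,S:empty,W:wait | queues: N=1 E=1 S=0 W=2
Step 4 [NS]: N:car7-GO,E:wait,S:empty,W:wait | queues: N=0 E=1 S=0 W=2
Cars crossed by step 4: 4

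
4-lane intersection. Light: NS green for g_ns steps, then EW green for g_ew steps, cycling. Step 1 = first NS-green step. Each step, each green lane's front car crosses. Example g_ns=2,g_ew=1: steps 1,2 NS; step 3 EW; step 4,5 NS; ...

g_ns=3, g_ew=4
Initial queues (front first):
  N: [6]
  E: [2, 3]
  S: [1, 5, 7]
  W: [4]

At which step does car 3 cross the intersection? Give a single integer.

Step 1 [NS]: N:car6-GO,E:wait,S:car1-GO,W:wait | queues: N=0 E=2 S=2 W=1
Step 2 [NS]: N:empty,E:wait,S:car5-GO,W:wait | queues: N=0 E=2 S=1 W=1
Step 3 [NS]: N:empty,E:wait,S:car7-GO,W:wait | queues: N=0 E=2 S=0 W=1
Step 4 [EW]: N:wait,E:car2-GO,S:wait,W:car4-GO | queues: N=0 E=1 S=0 W=0
Step 5 [EW]: N:wait,E:car3-GO,S:wait,W:empty | queues: N=0 E=0 S=0 W=0
Car 3 crosses at step 5

5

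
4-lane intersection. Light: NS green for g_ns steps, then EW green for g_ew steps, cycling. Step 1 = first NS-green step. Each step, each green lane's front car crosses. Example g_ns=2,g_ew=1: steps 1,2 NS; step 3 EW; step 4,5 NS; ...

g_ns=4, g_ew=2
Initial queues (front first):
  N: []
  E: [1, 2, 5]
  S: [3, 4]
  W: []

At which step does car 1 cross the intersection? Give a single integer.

Step 1 [NS]: N:empty,E:wait,S:car3-GO,W:wait | queues: N=0 E=3 S=1 W=0
Step 2 [NS]: N:empty,E:wait,S:car4-GO,W:wait | queues: N=0 E=3 S=0 W=0
Step 3 [NS]: N:empty,E:wait,S:empty,W:wait | queues: N=0 E=3 S=0 W=0
Step 4 [NS]: N:empty,E:wait,S:empty,W:wait | queues: N=0 E=3 S=0 W=0
Step 5 [EW]: N:wait,E:car1-GO,S:wait,W:empty | queues: N=0 E=2 S=0 W=0
Step 6 [EW]: N:wait,E:car2-GO,S:wait,W:empty | queues: N=0 E=1 S=0 W=0
Step 7 [NS]: N:empty,E:wait,S:empty,W:wait | queues: N=0 E=1 S=0 W=0
Step 8 [NS]: N:empty,E:wait,S:empty,W:wait | queues: N=0 E=1 S=0 W=0
Step 9 [NS]: N:empty,E:wait,S:empty,W:wait | queues: N=0 E=1 S=0 W=0
Step 10 [NS]: N:empty,E:wait,S:empty,W:wait | queues: N=0 E=1 S=0 W=0
Step 11 [EW]: N:wait,E:car5-GO,S:wait,W:empty | queues: N=0 E=0 S=0 W=0
Car 1 crosses at step 5

5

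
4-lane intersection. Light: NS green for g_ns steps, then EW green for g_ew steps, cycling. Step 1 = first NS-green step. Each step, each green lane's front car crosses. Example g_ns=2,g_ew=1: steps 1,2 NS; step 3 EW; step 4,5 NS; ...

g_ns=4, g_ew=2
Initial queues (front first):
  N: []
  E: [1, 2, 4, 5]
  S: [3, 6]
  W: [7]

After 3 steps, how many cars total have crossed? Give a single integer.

Step 1 [NS]: N:empty,E:wait,S:car3-GO,W:wait | queues: N=0 E=4 S=1 W=1
Step 2 [NS]: N:empty,E:wait,S:car6-GO,W:wait | queues: N=0 E=4 S=0 W=1
Step 3 [NS]: N:empty,E:wait,S:empty,W:wait | queues: N=0 E=4 S=0 W=1
Cars crossed by step 3: 2

Answer: 2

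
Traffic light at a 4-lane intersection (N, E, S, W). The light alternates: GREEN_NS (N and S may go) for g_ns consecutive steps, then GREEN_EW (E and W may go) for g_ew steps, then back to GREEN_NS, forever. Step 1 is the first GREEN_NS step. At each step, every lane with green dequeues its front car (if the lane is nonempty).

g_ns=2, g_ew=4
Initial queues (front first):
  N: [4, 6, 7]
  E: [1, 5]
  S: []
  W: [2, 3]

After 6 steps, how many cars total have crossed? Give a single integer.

Answer: 6

Derivation:
Step 1 [NS]: N:car4-GO,E:wait,S:empty,W:wait | queues: N=2 E=2 S=0 W=2
Step 2 [NS]: N:car6-GO,E:wait,S:empty,W:wait | queues: N=1 E=2 S=0 W=2
Step 3 [EW]: N:wait,E:car1-GO,S:wait,W:car2-GO | queues: N=1 E=1 S=0 W=1
Step 4 [EW]: N:wait,E:car5-GO,S:wait,W:car3-GO | queues: N=1 E=0 S=0 W=0
Step 5 [EW]: N:wait,E:empty,S:wait,W:empty | queues: N=1 E=0 S=0 W=0
Step 6 [EW]: N:wait,E:empty,S:wait,W:empty | queues: N=1 E=0 S=0 W=0
Cars crossed by step 6: 6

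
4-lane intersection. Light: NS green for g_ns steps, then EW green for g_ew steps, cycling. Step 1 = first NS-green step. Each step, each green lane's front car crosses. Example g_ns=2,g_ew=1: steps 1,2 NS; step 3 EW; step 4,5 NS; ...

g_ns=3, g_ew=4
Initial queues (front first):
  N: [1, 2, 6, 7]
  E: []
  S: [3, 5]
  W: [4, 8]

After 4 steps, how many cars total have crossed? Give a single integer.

Step 1 [NS]: N:car1-GO,E:wait,S:car3-GO,W:wait | queues: N=3 E=0 S=1 W=2
Step 2 [NS]: N:car2-GO,E:wait,S:car5-GO,W:wait | queues: N=2 E=0 S=0 W=2
Step 3 [NS]: N:car6-GO,E:wait,S:empty,W:wait | queues: N=1 E=0 S=0 W=2
Step 4 [EW]: N:wait,E:empty,S:wait,W:car4-GO | queues: N=1 E=0 S=0 W=1
Cars crossed by step 4: 6

Answer: 6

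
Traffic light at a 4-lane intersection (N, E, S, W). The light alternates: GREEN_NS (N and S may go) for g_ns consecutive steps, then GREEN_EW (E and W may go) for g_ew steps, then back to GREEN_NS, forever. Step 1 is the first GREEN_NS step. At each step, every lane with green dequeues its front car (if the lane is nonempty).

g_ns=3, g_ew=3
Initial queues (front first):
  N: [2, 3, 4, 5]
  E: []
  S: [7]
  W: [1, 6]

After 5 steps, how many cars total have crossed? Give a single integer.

Step 1 [NS]: N:car2-GO,E:wait,S:car7-GO,W:wait | queues: N=3 E=0 S=0 W=2
Step 2 [NS]: N:car3-GO,E:wait,S:empty,W:wait | queues: N=2 E=0 S=0 W=2
Step 3 [NS]: N:car4-GO,E:wait,S:empty,W:wait | queues: N=1 E=0 S=0 W=2
Step 4 [EW]: N:wait,E:empty,S:wait,W:car1-GO | queues: N=1 E=0 S=0 W=1
Step 5 [EW]: N:wait,E:empty,S:wait,W:car6-GO | queues: N=1 E=0 S=0 W=0
Cars crossed by step 5: 6

Answer: 6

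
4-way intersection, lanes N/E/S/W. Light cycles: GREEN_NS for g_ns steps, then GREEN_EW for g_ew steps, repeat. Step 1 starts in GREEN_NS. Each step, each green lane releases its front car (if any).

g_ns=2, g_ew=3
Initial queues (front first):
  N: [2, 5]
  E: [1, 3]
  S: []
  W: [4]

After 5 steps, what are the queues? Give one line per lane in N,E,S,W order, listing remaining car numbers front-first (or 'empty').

Step 1 [NS]: N:car2-GO,E:wait,S:empty,W:wait | queues: N=1 E=2 S=0 W=1
Step 2 [NS]: N:car5-GO,E:wait,S:empty,W:wait | queues: N=0 E=2 S=0 W=1
Step 3 [EW]: N:wait,E:car1-GO,S:wait,W:car4-GO | queues: N=0 E=1 S=0 W=0
Step 4 [EW]: N:wait,E:car3-GO,S:wait,W:empty | queues: N=0 E=0 S=0 W=0

N: empty
E: empty
S: empty
W: empty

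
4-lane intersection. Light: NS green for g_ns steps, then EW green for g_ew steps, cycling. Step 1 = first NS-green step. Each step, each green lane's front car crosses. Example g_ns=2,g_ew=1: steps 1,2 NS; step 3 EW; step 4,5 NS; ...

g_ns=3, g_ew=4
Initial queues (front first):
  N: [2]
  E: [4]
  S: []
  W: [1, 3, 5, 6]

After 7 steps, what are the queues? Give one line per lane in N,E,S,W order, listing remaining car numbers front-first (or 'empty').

Step 1 [NS]: N:car2-GO,E:wait,S:empty,W:wait | queues: N=0 E=1 S=0 W=4
Step 2 [NS]: N:empty,E:wait,S:empty,W:wait | queues: N=0 E=1 S=0 W=4
Step 3 [NS]: N:empty,E:wait,S:empty,W:wait | queues: N=0 E=1 S=0 W=4
Step 4 [EW]: N:wait,E:car4-GO,S:wait,W:car1-GO | queues: N=0 E=0 S=0 W=3
Step 5 [EW]: N:wait,E:empty,S:wait,W:car3-GO | queues: N=0 E=0 S=0 W=2
Step 6 [EW]: N:wait,E:empty,S:wait,W:car5-GO | queues: N=0 E=0 S=0 W=1
Step 7 [EW]: N:wait,E:empty,S:wait,W:car6-GO | queues: N=0 E=0 S=0 W=0

N: empty
E: empty
S: empty
W: empty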